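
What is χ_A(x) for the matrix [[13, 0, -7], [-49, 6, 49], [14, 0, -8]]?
χ_A(x) = (x - 6)^2(x + 1)

xI - A = [[x - 13, 0, 7], [49, x - 6, -49], [-14, 0, x + 8]].

Expanding det(xI - A) along the first row:
det(xI - A) = + (x - 13)·det([[x - 6, -49], [0, x + 8]]) - (0)·det([[49, -49], [-14, x + 8]]) + (7)·det([[49, x - 6], [-14, 0]]).

Evaluating gives χ_A(x) = x^3 - 11x^2 + 24x + 36 = (x - 6)^2(x + 1).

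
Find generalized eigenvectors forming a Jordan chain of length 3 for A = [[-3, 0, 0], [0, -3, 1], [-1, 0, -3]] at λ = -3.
We seek v_1 ∈ ker((A + 3I)^3) \ ker((A + 3I)^2), then set v_{i+1} = (A + 3I) v_i.

One such chain is v_1 = [[-1, 0, 0]]^T, v_2 = [[0, 0, 1]]^T, v_3 = [[0, 1, 0]]^T. Check: (A + 3I) v_3 = [[0, 0, 0]]^T = 0.

v_1 = [[-1, 0, 0]]^T, v_2 = [[0, 0, 1]]^T, v_3 = [[0, 1, 0]]^T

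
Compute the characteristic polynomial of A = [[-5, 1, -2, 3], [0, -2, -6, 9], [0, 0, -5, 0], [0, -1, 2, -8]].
xI - A = [[x + 5, -1, 2, -3], [0, x + 2, 6, -9], [0, 0, x + 5, 0], [0, 1, -2, x + 8]].

Expanding det(xI - A) along the first row:
det(xI - A) = + (x + 5)·det([[x + 2, 6, -9], [0, x + 5, 0], [1, -2, x + 8]]) - (-1)·det([[0, 6, -9], [0, x + 5, 0], [0, -2, x + 8]]) + (2)·det([[0, x + 2, -9], [0, 0, 0], [0, 1, x + 8]]) - (-3)·det([[0, x + 2, 6], [0, 0, x + 5], [0, 1, -2]]).

Evaluating gives χ_A(x) = x^4 + 20x^3 + 150x^2 + 500x + 625 = (x + 5)^4.

χ_A(x) = (x + 5)^4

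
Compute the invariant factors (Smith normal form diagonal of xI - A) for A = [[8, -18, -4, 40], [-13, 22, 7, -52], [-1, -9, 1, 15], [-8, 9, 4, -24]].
The Jordan structure of A has elementary divisors (x - 1)^3, (x - 4). Arranging the block sizes at each eigenvalue in decreasing order and taking row products gives the invariant factors.

Invariant factors (smallest first, each dividing the next): (x - 4)(x - 1)^3.

Check: the last factor (x - 4)(x - 1)^3 is the minimal polynomial, and the product (x - 4)(x - 1)^3 is the characteristic polynomial.

(x - 4)(x - 1)^3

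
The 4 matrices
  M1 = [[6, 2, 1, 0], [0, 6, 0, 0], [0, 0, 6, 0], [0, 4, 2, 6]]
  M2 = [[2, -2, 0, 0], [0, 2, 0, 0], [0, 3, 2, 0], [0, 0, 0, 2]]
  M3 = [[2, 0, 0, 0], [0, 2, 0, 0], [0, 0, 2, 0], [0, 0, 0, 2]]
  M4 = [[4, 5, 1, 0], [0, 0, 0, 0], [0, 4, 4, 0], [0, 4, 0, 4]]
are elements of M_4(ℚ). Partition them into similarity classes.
Characteristic polynomials: χ_{M1} = (x - 6)^4, χ_{M2} = (x - 2)^4, χ_{M3} = (x - 2)^4, χ_{M4} = x(x - 4)^3.

{M1}: invariant factors x - 6, x - 6, (x - 6)^2.

{M2}: invariant factors x - 2, x - 2, (x - 2)^2.

{M3}: invariant factors x - 2, x - 2, x - 2, x - 2.

{M4}: invariant factors x - 4, x(x - 4)^2.

Matrices are similar if and only if their invariant-factor lists agree; the partition into similarity classes is {M1}, {M2}, {M3}, {M4}.

4 classes: {M1}, {M2}, {M3}, {M4}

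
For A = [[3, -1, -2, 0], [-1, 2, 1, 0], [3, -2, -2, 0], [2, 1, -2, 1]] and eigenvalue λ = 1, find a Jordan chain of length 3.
v_1 = [[0, 0, 1, 0]]^T, v_2 = [[-2, 1, -3, -2]]^T, v_3 = [[1, 0, 1, 3]]^T

We seek v_1 ∈ ker((A - I)^3) \ ker((A - I)^2), then set v_{i+1} = (A - I) v_i.

One such chain is v_1 = [[0, 0, 1, 0]]^T, v_2 = [[-2, 1, -3, -2]]^T, v_3 = [[1, 0, 1, 3]]^T. Check: (A - I) v_3 = [[0, 0, 0, 0]]^T = 0.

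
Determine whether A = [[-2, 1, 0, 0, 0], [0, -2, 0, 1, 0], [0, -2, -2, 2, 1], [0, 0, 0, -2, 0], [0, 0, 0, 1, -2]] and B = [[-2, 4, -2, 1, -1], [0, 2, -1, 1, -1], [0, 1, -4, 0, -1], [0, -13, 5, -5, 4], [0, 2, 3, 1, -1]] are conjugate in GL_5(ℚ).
Two matrices over a field are similar if and only if they have the same invariant factors.

Both A and B have characteristic polynomial (x + 2)^5 and minimal polynomial (x + 2)^3. Computing further, both have invariant factors (x + 2)^2, (x + 2)^3. Hence A and B are similar.

Yes.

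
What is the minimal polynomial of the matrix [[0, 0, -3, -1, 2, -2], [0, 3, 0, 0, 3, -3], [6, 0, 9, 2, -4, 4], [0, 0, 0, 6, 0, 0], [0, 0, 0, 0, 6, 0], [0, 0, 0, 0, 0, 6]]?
m_A(x) = (x - 6)^2(x - 3)

The characteristic polynomial factors as (x - 6)^4(x - 3)^2. The minimal polynomial is ∏(x - λ)^{k_λ} where k_λ is the size of the largest Jordan block at λ.

For λ = 3: rank(A - 3I) = 4, and the largest Jordan block has size 1 (the smallest k with rank((A - 3I)^k) = rank((A - 3I)^(k+1))).
For λ = 6: rank(A - 6I) = 3, and the largest Jordan block has size 2 (the smallest k with rank((A - 6I)^k) = rank((A - 6I)^(k+1))).

So m_A(x) = (x - 6)^2(x - 3).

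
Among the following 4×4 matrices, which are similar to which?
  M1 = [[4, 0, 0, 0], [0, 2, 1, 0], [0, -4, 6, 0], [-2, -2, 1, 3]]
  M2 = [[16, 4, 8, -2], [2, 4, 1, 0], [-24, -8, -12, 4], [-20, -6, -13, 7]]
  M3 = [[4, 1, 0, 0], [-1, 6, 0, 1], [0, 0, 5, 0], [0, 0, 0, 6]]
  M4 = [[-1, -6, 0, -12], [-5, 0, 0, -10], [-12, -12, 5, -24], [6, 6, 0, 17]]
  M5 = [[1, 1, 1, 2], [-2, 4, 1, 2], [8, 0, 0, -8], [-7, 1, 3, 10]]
Characteristic polynomials: χ_{M1} = (x - 4)^3(x - 3), χ_{M2} = (x - 4)^3(x - 3), χ_{M3} = (x - 6)(x - 5)^3, χ_{M4} = (x - 6)(x - 5)^3, χ_{M5} = (x - 4)^3(x - 3).

{M1, M2, M5}: invariant factors x - 4, (x - 4)^2(x - 3).

{M3}: invariant factors x - 5, (x - 6)(x - 5)^2.

{M4}: invariant factors x - 5, x - 5, (x - 6)(x - 5).

Matrices are similar if and only if their invariant-factor lists agree; the partition into similarity classes is {M1, M2, M5}, {M3}, {M4}.

3 classes: {M1, M2, M5}, {M3}, {M4}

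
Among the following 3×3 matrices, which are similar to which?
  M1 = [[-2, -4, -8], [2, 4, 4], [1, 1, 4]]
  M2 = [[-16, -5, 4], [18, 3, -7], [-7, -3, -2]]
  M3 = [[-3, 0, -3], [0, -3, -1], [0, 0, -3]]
Characteristic polynomials: χ_{M1} = (x - 2)^3, χ_{M2} = (x + 5)^3, χ_{M3} = (x + 3)^3.

{M1}: invariant factors x - 2, (x - 2)^2.

{M2}: invariant factors (x + 5)^3.

{M3}: invariant factors x + 3, (x + 3)^2.

Matrices are similar if and only if their invariant-factor lists agree; the partition into similarity classes is {M1}, {M2}, {M3}.

3 classes: {M1}, {M2}, {M3}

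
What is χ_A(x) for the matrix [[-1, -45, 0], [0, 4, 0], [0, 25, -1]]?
xI - A = [[x + 1, 45, 0], [0, x - 4, 0], [0, -25, x + 1]].

Expanding det(xI - A) along the first row:
det(xI - A) = + (x + 1)·det([[x - 4, 0], [-25, x + 1]]) - (45)·det([[0, 0], [0, x + 1]]) + (0)·det([[0, x - 4], [0, -25]]).

Evaluating gives χ_A(x) = x^3 - 2x^2 - 7x - 4 = (x - 4)(x + 1)^2.

χ_A(x) = (x - 4)(x + 1)^2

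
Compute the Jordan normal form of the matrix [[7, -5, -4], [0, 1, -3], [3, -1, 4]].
J = [[4, 1, 0], [0, 4, 1], [0, 0, 4]]

The characteristic polynomial is det(xI - A) = (x - 4)^3, so the eigenvalues are 4 (algebraic multiplicity 3).

For λ = 4: rank(A - 4I) = 2, rank((A - 4I)^2) = 1, rank((A - 4I)^3) = 0. The eigenspace has dimension 3 - 2 = 1, so there is 1 Jordan block; the rank sequence gives block sizes [3].

Assembling the blocks gives the Jordan form J above.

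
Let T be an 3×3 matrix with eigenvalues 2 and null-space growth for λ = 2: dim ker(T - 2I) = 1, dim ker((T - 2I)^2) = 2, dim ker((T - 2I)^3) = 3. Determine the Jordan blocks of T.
Jordan blocks: (2, 3)

λ = 2: successive nullity increments [1, 1, 1] count blocks of size ≥ k; block sizes are [3].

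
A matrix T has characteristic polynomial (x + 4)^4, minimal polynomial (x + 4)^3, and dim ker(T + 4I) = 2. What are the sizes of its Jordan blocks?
Jordan blocks: (-4, 3), (-4, 1)

λ = -4: algebraic multiplicity 4 (exponent in χ_T), largest block size 3 (exponent in m_T), 2 blocks (geometric multiplicity). These force block sizes [3, 1].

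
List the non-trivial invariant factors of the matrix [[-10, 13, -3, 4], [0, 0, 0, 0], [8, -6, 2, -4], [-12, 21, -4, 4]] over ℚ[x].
x^2(x + 2)^2

The Jordan structure of A has elementary divisors (x + 2)^2, x^2. Arranging the block sizes at each eigenvalue in decreasing order and taking row products gives the invariant factors.

Invariant factors (smallest first, each dividing the next): x^2(x + 2)^2.

Check: the last factor x^2(x + 2)^2 is the minimal polynomial, and the product x^2(x + 2)^2 is the characteristic polynomial.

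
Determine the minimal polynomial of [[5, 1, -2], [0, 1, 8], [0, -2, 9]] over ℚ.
The characteristic polynomial factors as (x - 5)^3. The minimal polynomial is ∏(x - λ)^{k_λ} where k_λ is the size of the largest Jordan block at λ.

For λ = 5: rank(A - 5I) = 1, and the largest Jordan block has size 2 (the smallest k with rank((A - 5I)^k) = rank((A - 5I)^(k+1))).

So m_A(x) = (x - 5)^2.

m_A(x) = (x - 5)^2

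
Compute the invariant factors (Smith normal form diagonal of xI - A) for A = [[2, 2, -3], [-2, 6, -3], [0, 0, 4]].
The Jordan structure of A has elementary divisors (x - 4)^2, (x - 4). Arranging the block sizes at each eigenvalue in decreasing order and taking row products gives the invariant factors.

Invariant factors (smallest first, each dividing the next): x - 4, (x - 4)^2.

Check: the last factor (x - 4)^2 is the minimal polynomial, and the product (x - 4)^3 is the characteristic polynomial.

x - 4, (x - 4)^2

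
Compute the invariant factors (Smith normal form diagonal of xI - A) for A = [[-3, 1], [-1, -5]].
The Jordan structure of A has elementary divisors (x + 4)^2. Arranging the block sizes at each eigenvalue in decreasing order and taking row products gives the invariant factors.

Invariant factors (smallest first, each dividing the next): (x + 4)^2.

Check: the last factor (x + 4)^2 is the minimal polynomial, and the product (x + 4)^2 is the characteristic polynomial.

(x + 4)^2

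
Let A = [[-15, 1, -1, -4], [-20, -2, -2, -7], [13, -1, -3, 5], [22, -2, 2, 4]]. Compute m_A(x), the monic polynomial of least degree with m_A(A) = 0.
m_A(x) = (x + 4)^2

The characteristic polynomial factors as (x + 4)^4. The minimal polynomial is ∏(x - λ)^{k_λ} where k_λ is the size of the largest Jordan block at λ.

For λ = -4: rank(A + 4I) = 2, and the largest Jordan block has size 2 (the smallest k with rank((A + 4I)^k) = rank((A + 4I)^(k+1))).

So m_A(x) = (x + 4)^2.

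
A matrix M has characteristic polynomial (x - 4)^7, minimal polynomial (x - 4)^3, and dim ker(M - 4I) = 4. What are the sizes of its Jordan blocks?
λ = 4: algebraic multiplicity 7 (exponent in χ_M), largest block size 3 (exponent in m_M), 4 blocks (geometric multiplicity). These force block sizes [3, 2, 1, 1].

Jordan blocks: (4, 3), (4, 2), (4, 1), (4, 1)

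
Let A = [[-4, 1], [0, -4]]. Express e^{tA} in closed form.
A has Jordan form J = [[-4, 1], [0, -4]] with A = PJP^{-1}, so e^{tA} = P e^{tJ} P^{-1}.

For a Jordan block J_k(λ), e^{tJ_k(λ)} = e^{λt} · (I + tN + t^2 N^2/2! + ... + t^{k-1} N^{k-1}/(k-1)!) where N is the nilpotent superdiagonal part.

Assembling the blocks and conjugating back gives the entries of e^{tA} as shown above.

e^{tA} = [[e^{-4*t}, t*e^{-4*t}], [0, e^{-4*t}]]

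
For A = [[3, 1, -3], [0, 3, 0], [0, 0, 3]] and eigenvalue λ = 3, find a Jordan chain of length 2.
We seek v_1 ∈ ker((A - 3I)^2) \ ker(A - 3I), then set v_{i+1} = (A - 3I) v_i.

One such chain is v_1 = [[-1, 1, 0]]^T, v_2 = [[1, 0, 0]]^T. Check: (A - 3I) v_2 = [[0, 0, 0]]^T = 0.

v_1 = [[-1, 1, 0]]^T, v_2 = [[1, 0, 0]]^T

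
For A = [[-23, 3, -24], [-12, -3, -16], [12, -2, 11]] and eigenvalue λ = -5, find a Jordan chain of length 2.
v_1 = [[6, 5, -4]]^T, v_2 = [[3, 2, -2]]^T

We seek v_1 ∈ ker((A + 5I)^2) \ ker(A + 5I), then set v_{i+1} = (A + 5I) v_i.

One such chain is v_1 = [[6, 5, -4]]^T, v_2 = [[3, 2, -2]]^T. Check: (A + 5I) v_2 = [[0, 0, 0]]^T = 0.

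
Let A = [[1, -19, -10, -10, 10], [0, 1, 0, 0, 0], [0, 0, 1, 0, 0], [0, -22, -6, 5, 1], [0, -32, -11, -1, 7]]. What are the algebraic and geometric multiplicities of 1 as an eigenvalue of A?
algebraic multiplicity 3, geometric multiplicity 2

The characteristic polynomial is (x - 6)^2(x - 1)^3, so the factor x - 1 appears with exponent 3: the algebraic multiplicity is 3.

rank(A - I) = 3, so the eigenspace has dimension 5 - 3 = 2: the geometric multiplicity is 2.

Since 2 < 3, A is not diagonalizable.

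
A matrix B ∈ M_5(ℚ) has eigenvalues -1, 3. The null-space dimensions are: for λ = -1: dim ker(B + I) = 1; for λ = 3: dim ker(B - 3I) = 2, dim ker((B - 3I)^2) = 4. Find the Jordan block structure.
λ = -1: successive nullity increments [1] count blocks of size ≥ k; block sizes are [1].
λ = 3: successive nullity increments [2, 2] count blocks of size ≥ k; block sizes are [2, 2].

Jordan blocks: (-1, 1), (3, 2), (3, 2)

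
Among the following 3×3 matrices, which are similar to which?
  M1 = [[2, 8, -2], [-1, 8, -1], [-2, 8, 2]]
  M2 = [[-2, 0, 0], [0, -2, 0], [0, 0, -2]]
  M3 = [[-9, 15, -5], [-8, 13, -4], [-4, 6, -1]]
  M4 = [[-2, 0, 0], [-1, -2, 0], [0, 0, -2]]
4 classes: {M1}, {M2}, {M3}, {M4}

Characteristic polynomials: χ_{M1} = (x - 4)^3, χ_{M2} = (x + 2)^3, χ_{M3} = (x - 1)^3, χ_{M4} = (x + 2)^3.

{M1}: invariant factors x - 4, (x - 4)^2.

{M2}: invariant factors x + 2, x + 2, x + 2.

{M3}: invariant factors x - 1, (x - 1)^2.

{M4}: invariant factors x + 2, (x + 2)^2.

Matrices are similar if and only if their invariant-factor lists agree; the partition into similarity classes is {M1}, {M2}, {M3}, {M4}.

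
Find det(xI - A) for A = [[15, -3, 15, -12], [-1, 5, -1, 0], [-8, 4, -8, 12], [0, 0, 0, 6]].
xI - A = [[x - 15, 3, -15, 12], [1, x - 5, 1, 0], [8, -4, x + 8, -12], [0, 0, 0, x - 6]].

Expanding det(xI - A) along the first row:
det(xI - A) = + (x - 15)·det([[x - 5, 1, 0], [-4, x + 8, -12], [0, 0, x - 6]]) - (3)·det([[1, 1, 0], [8, x + 8, -12], [0, 0, x - 6]]) + (-15)·det([[1, x - 5, 0], [8, -4, -12], [0, 0, x - 6]]) - (12)·det([[1, x - 5, 1], [8, -4, x + 8], [0, 0, 0]]).

Evaluating gives χ_A(x) = x^4 - 18x^3 + 108x^2 - 216x = x(x - 6)^3.

χ_A(x) = x(x - 6)^3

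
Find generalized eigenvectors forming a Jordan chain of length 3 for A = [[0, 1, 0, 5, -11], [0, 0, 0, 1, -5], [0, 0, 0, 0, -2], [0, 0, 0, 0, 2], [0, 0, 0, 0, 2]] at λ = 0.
v_1 = [[-4, -2, -1, 1, 0]]^T, v_2 = [[3, 1, 0, 0, 0]]^T, v_3 = [[1, 0, 0, 0, 0]]^T

We seek v_1 ∈ ker(A^3) \ ker(A^2), then set v_{i+1} = A v_i.

One such chain is v_1 = [[-4, -2, -1, 1, 0]]^T, v_2 = [[3, 1, 0, 0, 0]]^T, v_3 = [[1, 0, 0, 0, 0]]^T. Check: A v_3 = [[0, 0, 0, 0, 0]]^T = 0.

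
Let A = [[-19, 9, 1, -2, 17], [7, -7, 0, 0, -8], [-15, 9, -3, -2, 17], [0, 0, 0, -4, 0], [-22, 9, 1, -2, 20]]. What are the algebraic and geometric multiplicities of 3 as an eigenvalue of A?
algebraic multiplicity 1, geometric multiplicity 1

The characteristic polynomial is (x - 3)(x + 4)^4, so the factor x - 3 appears with exponent 1: the algebraic multiplicity is 1.

rank(A - 3I) = 4, so the eigenspace has dimension 5 - 4 = 1: the geometric multiplicity is 1.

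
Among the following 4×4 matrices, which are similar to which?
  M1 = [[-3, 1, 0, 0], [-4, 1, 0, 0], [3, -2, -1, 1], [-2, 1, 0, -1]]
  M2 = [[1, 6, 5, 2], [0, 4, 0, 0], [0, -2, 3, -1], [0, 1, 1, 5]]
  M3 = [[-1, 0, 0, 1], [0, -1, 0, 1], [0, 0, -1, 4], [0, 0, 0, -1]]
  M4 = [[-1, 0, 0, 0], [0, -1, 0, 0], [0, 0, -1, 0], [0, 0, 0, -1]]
4 classes: {M1}, {M2}, {M3}, {M4}

Characteristic polynomials: χ_{M1} = (x + 1)^4, χ_{M2} = (x - 4)^3(x - 1), χ_{M3} = (x + 1)^4, χ_{M4} = (x + 1)^4.

{M1}: invariant factors (x + 1)^2, (x + 1)^2.

{M2}: invariant factors (x - 4)^3(x - 1).

{M3}: invariant factors x + 1, x + 1, (x + 1)^2.

{M4}: invariant factors x + 1, x + 1, x + 1, x + 1.

Matrices are similar if and only if their invariant-factor lists agree; the partition into similarity classes is {M1}, {M2}, {M3}, {M4}.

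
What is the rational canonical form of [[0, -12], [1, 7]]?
The invariant factors of A (the non-unit diagonal entries of the Smith normal form of xI - A over ℚ[x]) are (x - 4)(x - 3), each dividing the next. The characteristic polynomial is their product, (x - 4)(x - 3).

The rational canonical form is the block-diagonal matrix of companion matrices C(f_i):
R = [[0, -12], [1, 7]].

R = [[0, -12], [1, 7]]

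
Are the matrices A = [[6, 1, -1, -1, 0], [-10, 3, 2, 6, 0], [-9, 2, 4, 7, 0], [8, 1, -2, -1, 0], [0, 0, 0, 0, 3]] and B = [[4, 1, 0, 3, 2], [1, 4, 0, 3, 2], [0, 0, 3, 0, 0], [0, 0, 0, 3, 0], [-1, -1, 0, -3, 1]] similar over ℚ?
No.

Both have characteristic polynomial (x - 3)^5 and minimal polynomial (x - 3)^2. But rank(A - 3I) = 2 for A while rank(B - 3I) = 1 for B, so the number of Jordan blocks at λ = 3 differs. A and B are not similar.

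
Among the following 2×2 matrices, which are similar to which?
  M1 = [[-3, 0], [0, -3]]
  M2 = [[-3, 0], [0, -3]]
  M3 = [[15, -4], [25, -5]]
2 classes: {M1, M2}, {M3}

Characteristic polynomials: χ_{M1} = (x + 3)^2, χ_{M2} = (x + 3)^2, χ_{M3} = (x - 5)^2.

{M1, M2}: invariant factors x + 3, x + 3.

{M3}: invariant factors (x - 5)^2.

Matrices are similar if and only if their invariant-factor lists agree; the partition into similarity classes is {M1, M2}, {M3}.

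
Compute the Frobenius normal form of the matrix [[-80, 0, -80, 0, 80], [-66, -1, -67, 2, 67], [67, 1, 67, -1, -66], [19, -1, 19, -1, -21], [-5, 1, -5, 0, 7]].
The invariant factors of A (the non-unit diagonal entries of the Smith normal form of xI - A over ℚ[x]) are (x + 4)^2(x^3 - 3x - 5), each dividing the next. The characteristic polynomial is their product, (x + 4)^2(x^3 - 3x - 5).

The rational canonical form is the block-diagonal matrix of companion matrices C(f_i):
R = [[0, 0, 0, 0, 80], [1, 0, 0, 0, 88], [0, 1, 0, 0, 29], [0, 0, 1, 0, -13], [0, 0, 0, 1, -8]].

Note the characteristic polynomial does not split into linear factors over ℚ, so A has no Jordan form over ℚ; the rational canonical form exists over any field.

R = [[0, 0, 0, 0, 80], [1, 0, 0, 0, 88], [0, 1, 0, 0, 29], [0, 0, 1, 0, -13], [0, 0, 0, 1, -8]]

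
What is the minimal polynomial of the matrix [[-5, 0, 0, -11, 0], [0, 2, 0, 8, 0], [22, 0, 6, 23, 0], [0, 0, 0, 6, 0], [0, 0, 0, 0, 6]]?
m_A(x) = (x - 6)^2(x - 2)(x + 5)

The characteristic polynomial factors as (x - 6)^3(x - 2)(x + 5). The minimal polynomial is ∏(x - λ)^{k_λ} where k_λ is the size of the largest Jordan block at λ.

For λ = -5: rank(A + 5I) = 4, and the largest Jordan block has size 1 (the smallest k with rank((A + 5I)^k) = rank((A + 5I)^(k+1))).
For λ = 2: rank(A - 2I) = 4, and the largest Jordan block has size 1 (the smallest k with rank((A - 2I)^k) = rank((A - 2I)^(k+1))).
For λ = 6: rank(A - 6I) = 3, and the largest Jordan block has size 2 (the smallest k with rank((A - 6I)^k) = rank((A - 6I)^(k+1))).

So m_A(x) = (x - 6)^2(x - 2)(x + 5).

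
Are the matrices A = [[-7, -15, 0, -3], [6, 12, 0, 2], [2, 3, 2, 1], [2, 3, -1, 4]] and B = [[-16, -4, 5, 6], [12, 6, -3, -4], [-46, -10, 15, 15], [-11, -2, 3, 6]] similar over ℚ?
Yes.

Two matrices over a field are similar if and only if they have the same invariant factors.

Both A and B have characteristic polynomial (x - 3)^3(x - 2) and minimal polynomial (x - 3)^3(x - 2). Computing further, both have invariant factors (x - 3)^3(x - 2). Hence A and B are similar.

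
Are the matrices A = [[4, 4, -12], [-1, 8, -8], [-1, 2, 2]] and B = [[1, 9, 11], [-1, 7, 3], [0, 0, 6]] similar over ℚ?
Two matrices over a field are similar if and only if they have the same invariant factors.

Both A and B have characteristic polynomial (x - 6)(x - 4)^2 and minimal polynomial (x - 6)(x - 4)^2. Computing further, both have invariant factors (x - 6)(x - 4)^2. Hence A and B are similar.

Yes.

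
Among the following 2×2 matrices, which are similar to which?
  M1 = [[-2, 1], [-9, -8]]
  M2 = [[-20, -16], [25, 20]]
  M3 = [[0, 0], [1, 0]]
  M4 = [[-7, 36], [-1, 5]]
Characteristic polynomials: χ_{M1} = (x + 5)^2, χ_{M2} = x^2, χ_{M3} = x^2, χ_{M4} = (x + 1)^2.

{M1}: invariant factors (x + 5)^2.

{M2, M3}: invariant factors x^2.

{M4}: invariant factors (x + 1)^2.

Matrices are similar if and only if their invariant-factor lists agree; the partition into similarity classes is {M1}, {M2, M3}, {M4}.

3 classes: {M1}, {M2, M3}, {M4}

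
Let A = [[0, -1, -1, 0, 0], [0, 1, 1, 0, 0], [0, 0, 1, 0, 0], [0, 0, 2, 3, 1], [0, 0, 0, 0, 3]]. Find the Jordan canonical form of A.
J = [[0, 0, 0, 0, 0], [0, 1, 1, 0, 0], [0, 0, 1, 0, 0], [0, 0, 0, 3, 1], [0, 0, 0, 0, 3]]

The characteristic polynomial is det(xI - A) = x(x - 3)^2(x - 1)^2, so the eigenvalues are 0 (algebraic multiplicity 1), 1 (algebraic multiplicity 2), 3 (algebraic multiplicity 2).

For λ = 0: algebraic multiplicity 1 gives one 1×1 block.

For λ = 1: rank(A - I) = 4, rank((A - I)^2) = 3. The eigenspace has dimension 5 - 4 = 1, so there is 1 Jordan block; the rank sequence gives block sizes [2].

For λ = 3: rank(A - 3I) = 4, rank((A - 3I)^2) = 3. The eigenspace has dimension 5 - 4 = 1, so there is 1 Jordan block; the rank sequence gives block sizes [2].

Assembling the blocks gives the Jordan form J above.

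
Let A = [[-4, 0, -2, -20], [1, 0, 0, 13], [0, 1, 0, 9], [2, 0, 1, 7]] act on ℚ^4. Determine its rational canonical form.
R = [[0, 0, 0, -6], [1, 0, 0, 11], [0, 1, 0, -3], [0, 0, 1, 3]]

The invariant factors of A (the non-unit diagonal entries of the Smith normal form of xI - A over ℚ[x]) are (x - 3)(x^3 + 3x - 2), each dividing the next. The characteristic polynomial is their product, (x - 3)(x^3 + 3x - 2).

The rational canonical form is the block-diagonal matrix of companion matrices C(f_i):
R = [[0, 0, 0, -6], [1, 0, 0, 11], [0, 1, 0, -3], [0, 0, 1, 3]].

Note the characteristic polynomial does not split into linear factors over ℚ, so A has no Jordan form over ℚ; the rational canonical form exists over any field.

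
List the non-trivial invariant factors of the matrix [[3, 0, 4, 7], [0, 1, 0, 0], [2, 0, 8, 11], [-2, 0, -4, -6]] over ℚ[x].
The Jordan structure of A has elementary divisors (x - 1), (x - 1), (x - 2)^2. Arranging the block sizes at each eigenvalue in decreasing order and taking row products gives the invariant factors.

Invariant factors (smallest first, each dividing the next): x - 1, (x - 2)^2(x - 1).

Check: the last factor (x - 2)^2(x - 1) is the minimal polynomial, and the product (x - 2)^2(x - 1)^2 is the characteristic polynomial.

x - 1, (x - 2)^2(x - 1)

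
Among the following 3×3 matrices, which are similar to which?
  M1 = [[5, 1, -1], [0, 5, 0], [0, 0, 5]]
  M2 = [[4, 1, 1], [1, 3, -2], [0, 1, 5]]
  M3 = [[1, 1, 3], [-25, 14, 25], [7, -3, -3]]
Characteristic polynomials: χ_{M1} = (x - 5)^3, χ_{M2} = (x - 4)^3, χ_{M3} = (x - 4)^3.

{M1}: invariant factors x - 5, (x - 5)^2.

{M2, M3}: invariant factors (x - 4)^3.

Matrices are similar if and only if their invariant-factor lists agree; the partition into similarity classes is {M1}, {M2, M3}.

2 classes: {M1}, {M2, M3}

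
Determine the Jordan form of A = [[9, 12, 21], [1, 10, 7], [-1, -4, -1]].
J = [[6, 1, 0], [0, 6, 0], [0, 0, 6]]

The characteristic polynomial is det(xI - A) = (x - 6)^3, so the eigenvalues are 6 (algebraic multiplicity 3).

For λ = 6: rank(A - 6I) = 1, rank((A - 6I)^2) = 0. The eigenspace has dimension 3 - 1 = 2, so there are 2 Jordan blocks; the rank sequence gives block sizes [2, 1].

Assembling the blocks gives the Jordan form J above.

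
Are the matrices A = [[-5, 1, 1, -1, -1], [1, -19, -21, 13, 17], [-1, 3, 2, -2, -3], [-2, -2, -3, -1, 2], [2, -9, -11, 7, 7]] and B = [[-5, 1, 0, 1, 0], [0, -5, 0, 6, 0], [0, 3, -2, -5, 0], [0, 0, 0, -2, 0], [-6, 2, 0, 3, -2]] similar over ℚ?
Yes.

Two matrices over a field are similar if and only if they have the same invariant factors.

Both A and B have characteristic polynomial (x + 2)^3(x + 5)^2 and minimal polynomial (x + 2)^2(x + 5)^2. Computing further, both have invariant factors x + 2, (x + 2)^2(x + 5)^2. Hence A and B are similar.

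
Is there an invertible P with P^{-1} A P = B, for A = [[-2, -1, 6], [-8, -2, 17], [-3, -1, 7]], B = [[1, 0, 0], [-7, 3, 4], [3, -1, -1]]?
Two matrices over a field are similar if and only if they have the same invariant factors.

Both A and B have characteristic polynomial (x - 1)^3 and minimal polynomial (x - 1)^3. Computing further, both have invariant factors (x - 1)^3. Hence A and B are similar.

Yes.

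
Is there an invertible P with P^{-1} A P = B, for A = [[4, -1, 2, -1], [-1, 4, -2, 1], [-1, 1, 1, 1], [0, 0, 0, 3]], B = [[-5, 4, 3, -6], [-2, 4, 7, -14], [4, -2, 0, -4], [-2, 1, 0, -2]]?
No.

trace(A) = 12 but trace(B) = -3. The trace is a similarity invariant, so A and B are not similar.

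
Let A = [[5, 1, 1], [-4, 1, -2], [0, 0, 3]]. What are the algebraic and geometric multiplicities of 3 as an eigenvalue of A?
algebraic multiplicity 3, geometric multiplicity 2

The characteristic polynomial is (x - 3)^3, so the factor x - 3 appears with exponent 3: the algebraic multiplicity is 3.

rank(A - 3I) = 1, so the eigenspace has dimension 3 - 1 = 2: the geometric multiplicity is 2.

Since 2 < 3, A is not diagonalizable.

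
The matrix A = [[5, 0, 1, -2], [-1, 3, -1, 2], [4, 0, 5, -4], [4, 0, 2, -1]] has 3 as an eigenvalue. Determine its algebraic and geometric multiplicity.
The characteristic polynomial is (x - 3)^4, so the factor x - 3 appears with exponent 4: the algebraic multiplicity is 4.

rank(A - 3I) = 2, so the eigenspace has dimension 4 - 2 = 2: the geometric multiplicity is 2.

Since 2 < 4, A is not diagonalizable.

algebraic multiplicity 4, geometric multiplicity 2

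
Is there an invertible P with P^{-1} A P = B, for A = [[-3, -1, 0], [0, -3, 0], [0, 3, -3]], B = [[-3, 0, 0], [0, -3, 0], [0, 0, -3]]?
Both have characteristic polynomial (x + 3)^3, but the minimal polynomial of A is (x + 3)^2 while the minimal polynomial of B is x + 3. The minimal polynomial is a similarity invariant, so A and B are not similar.

No.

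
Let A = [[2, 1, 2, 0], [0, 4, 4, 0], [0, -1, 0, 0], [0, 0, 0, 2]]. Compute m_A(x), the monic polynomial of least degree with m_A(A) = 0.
The characteristic polynomial factors as (x - 2)^4. The minimal polynomial is ∏(x - λ)^{k_λ} where k_λ is the size of the largest Jordan block at λ.

For λ = 2: rank(A - 2I) = 1, and the largest Jordan block has size 2 (the smallest k with rank((A - 2I)^k) = rank((A - 2I)^(k+1))).

So m_A(x) = (x - 2)^2.

m_A(x) = (x - 2)^2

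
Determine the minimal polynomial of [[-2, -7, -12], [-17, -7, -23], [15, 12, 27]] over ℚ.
The characteristic polynomial factors as (x - 6)^3. The minimal polynomial is ∏(x - λ)^{k_λ} where k_λ is the size of the largest Jordan block at λ.

For λ = 6: rank(A - 6I) = 2, and the largest Jordan block has size 3 (the smallest k with rank((A - 6I)^k) = rank((A - 6I)^(k+1))).

So m_A(x) = (x - 6)^3.

m_A(x) = (x - 6)^3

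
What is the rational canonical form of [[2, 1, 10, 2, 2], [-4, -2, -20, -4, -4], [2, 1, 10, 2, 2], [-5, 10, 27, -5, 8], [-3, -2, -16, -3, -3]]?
R = [[0, 0, 0, 0, 0], [0, 0, 0, 0, 0], [0, 1, 0, 0, 0], [0, 0, 1, 0, 15], [0, 0, 0, 1, 2]]

The invariant factors of A (the non-unit diagonal entries of the Smith normal form of xI - A over ℚ[x]) are x, x^2(x - 5)(x + 3), each dividing the next. The characteristic polynomial is their product, x^3(x - 5)(x + 3).

The rational canonical form is the block-diagonal matrix of companion matrices C(f_i):
R = [[0, 0, 0, 0, 0], [0, 0, 0, 0, 0], [0, 1, 0, 0, 0], [0, 0, 1, 0, 15], [0, 0, 0, 1, 2]].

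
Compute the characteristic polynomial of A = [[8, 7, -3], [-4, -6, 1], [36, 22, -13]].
χ_A(x) = (x + 3)(x + 4)^2

xI - A = [[x - 8, -7, 3], [4, x + 6, -1], [-36, -22, x + 13]].

Expanding det(xI - A) along the first row:
det(xI - A) = + (x - 8)·det([[x + 6, -1], [-22, x + 13]]) - (-7)·det([[4, -1], [-36, x + 13]]) + (3)·det([[4, x + 6], [-36, -22]]).

Evaluating gives χ_A(x) = x^3 + 11x^2 + 40x + 48 = (x + 3)(x + 4)^2.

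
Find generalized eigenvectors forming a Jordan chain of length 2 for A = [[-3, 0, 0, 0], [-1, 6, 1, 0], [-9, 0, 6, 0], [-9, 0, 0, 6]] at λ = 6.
We seek v_1 ∈ ker((A - 6I)^2) \ ker(A - 6I), then set v_{i+1} = (A - 6I) v_i.

One such chain is v_1 = [[0, 0, 1, 0]]^T, v_2 = [[0, 1, 0, 0]]^T. Check: (A - 6I) v_2 = [[0, 0, 0, 0]]^T = 0.

v_1 = [[0, 0, 1, 0]]^T, v_2 = [[0, 1, 0, 0]]^T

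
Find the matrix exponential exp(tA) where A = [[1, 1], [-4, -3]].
e^{tA} = [[(2*t + 1)*e^{-t}, t*e^{-t}], [-4*t*e^{-t}, (1 - 2*t)*e^{-t}]]

A has Jordan form J = [[-1, 1], [0, -1]] with A = PJP^{-1}, so e^{tA} = P e^{tJ} P^{-1}.

For a Jordan block J_k(λ), e^{tJ_k(λ)} = e^{λt} · (I + tN + t^2 N^2/2! + ... + t^{k-1} N^{k-1}/(k-1)!) where N is the nilpotent superdiagonal part.

Assembling the blocks and conjugating back gives the entries of e^{tA} as shown above.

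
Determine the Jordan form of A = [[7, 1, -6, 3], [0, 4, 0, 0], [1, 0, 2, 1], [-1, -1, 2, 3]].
J = [[4, 1, 0, 0], [0, 4, 0, 0], [0, 0, 4, 1], [0, 0, 0, 4]]

The characteristic polynomial is det(xI - A) = (x - 4)^4, so the eigenvalues are 4 (algebraic multiplicity 4).

For λ = 4: rank(A - 4I) = 2, rank((A - 4I)^2) = 0. The eigenspace has dimension 4 - 2 = 2, so there are 2 Jordan blocks; the rank sequence gives block sizes [2, 2].

Assembling the blocks gives the Jordan form J above.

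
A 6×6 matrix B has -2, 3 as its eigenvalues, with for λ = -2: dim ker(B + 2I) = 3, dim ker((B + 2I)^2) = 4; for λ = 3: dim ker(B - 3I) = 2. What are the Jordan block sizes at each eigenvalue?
Jordan blocks: (-2, 2), (-2, 1), (-2, 1), (3, 1), (3, 1)

λ = -2: successive nullity increments [3, 1] count blocks of size ≥ k; block sizes are [2, 1, 1].
λ = 3: successive nullity increments [2] count blocks of size ≥ k; block sizes are [1, 1].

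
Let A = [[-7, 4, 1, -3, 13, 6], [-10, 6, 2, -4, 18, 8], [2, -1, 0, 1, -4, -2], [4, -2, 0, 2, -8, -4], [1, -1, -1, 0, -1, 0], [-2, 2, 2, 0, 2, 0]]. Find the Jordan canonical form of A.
J = [[0, 1, 0, 0, 0, 0], [0, 0, 0, 0, 0, 0], [0, 0, 0, 1, 0, 0], [0, 0, 0, 0, 0, 0], [0, 0, 0, 0, 0, 0], [0, 0, 0, 0, 0, 0]]

The characteristic polynomial is det(xI - A) = x^6, so the eigenvalues are 0 (algebraic multiplicity 6).

For λ = 0: rank(A) = 2, rank(A^2) = 0. The eigenspace has dimension 6 - 2 = 4, so there are 4 Jordan blocks; the rank sequence gives block sizes [2, 2, 1, 1].

Assembling the blocks gives the Jordan form J above.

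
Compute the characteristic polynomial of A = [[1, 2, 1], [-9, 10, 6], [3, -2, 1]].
χ_A(x) = (x - 4)^3

xI - A = [[x - 1, -2, -1], [9, x - 10, -6], [-3, 2, x - 1]].

Expanding det(xI - A) along the first row:
det(xI - A) = + (x - 1)·det([[x - 10, -6], [2, x - 1]]) - (-2)·det([[9, -6], [-3, x - 1]]) + (-1)·det([[9, x - 10], [-3, 2]]).

Evaluating gives χ_A(x) = x^3 - 12x^2 + 48x - 64 = (x - 4)^3.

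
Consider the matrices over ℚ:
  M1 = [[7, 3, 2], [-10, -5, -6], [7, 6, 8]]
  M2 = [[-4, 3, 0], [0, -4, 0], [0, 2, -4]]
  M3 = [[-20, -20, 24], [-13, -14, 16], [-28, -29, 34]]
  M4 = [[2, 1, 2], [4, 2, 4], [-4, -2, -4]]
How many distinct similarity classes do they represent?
Characteristic polynomials: χ_{M1} = (x - 4)(x - 3)^2, χ_{M2} = (x + 4)^3, χ_{M3} = x^3, χ_{M4} = x^3.

{M1}: invariant factors (x - 4)(x - 3)^2.

{M2}: invariant factors x + 4, (x + 4)^2.

{M3}: invariant factors x^3.

{M4}: invariant factors x, x^2.

Matrices are similar if and only if their invariant-factor lists agree; the partition into similarity classes is {M1}, {M2}, {M3}, {M4}.

4 classes: {M1}, {M2}, {M3}, {M4}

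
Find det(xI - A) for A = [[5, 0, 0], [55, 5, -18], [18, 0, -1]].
xI - A = [[x - 5, 0, 0], [-55, x - 5, 18], [-18, 0, x + 1]].

Expanding det(xI - A) along the first row:
det(xI - A) = + (x - 5)·det([[x - 5, 18], [0, x + 1]]) - (0)·det([[-55, 18], [-18, x + 1]]) + (0)·det([[-55, x - 5], [-18, 0]]).

Evaluating gives χ_A(x) = x^3 - 9x^2 + 15x + 25 = (x - 5)^2(x + 1).

χ_A(x) = (x - 5)^2(x + 1)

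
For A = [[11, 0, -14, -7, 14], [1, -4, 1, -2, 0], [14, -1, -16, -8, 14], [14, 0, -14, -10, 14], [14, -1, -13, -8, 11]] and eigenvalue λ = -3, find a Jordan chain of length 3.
We seek v_1 ∈ ker((A + 3I)^3) \ ker((A + 3I)^2), then set v_{i+1} = (A + 3I) v_i.

One such chain is v_1 = [[1, 2, 2, 0, 1]]^T, v_2 = [[0, 1, 0, 0, 0]]^T, v_3 = [[0, -1, -1, 0, -1]]^T. Check: (A + 3I) v_3 = [[0, 0, 0, 0, 0]]^T = 0.

v_1 = [[1, 2, 2, 0, 1]]^T, v_2 = [[0, 1, 0, 0, 0]]^T, v_3 = [[0, -1, -1, 0, -1]]^T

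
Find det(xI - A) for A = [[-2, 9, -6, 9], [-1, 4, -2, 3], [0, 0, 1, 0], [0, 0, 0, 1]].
χ_A(x) = (x - 1)^4

xI - A = [[x + 2, -9, 6, -9], [1, x - 4, 2, -3], [0, 0, x - 1, 0], [0, 0, 0, x - 1]].

Expanding det(xI - A) along the first row:
det(xI - A) = + (x + 2)·det([[x - 4, 2, -3], [0, x - 1, 0], [0, 0, x - 1]]) - (-9)·det([[1, 2, -3], [0, x - 1, 0], [0, 0, x - 1]]) + (6)·det([[1, x - 4, -3], [0, 0, 0], [0, 0, x - 1]]) - (-9)·det([[1, x - 4, 2], [0, 0, x - 1], [0, 0, 0]]).

Evaluating gives χ_A(x) = x^4 - 4x^3 + 6x^2 - 4x + 1 = (x - 1)^4.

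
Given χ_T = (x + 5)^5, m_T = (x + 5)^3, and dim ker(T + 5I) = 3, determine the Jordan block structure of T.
λ = -5: algebraic multiplicity 5 (exponent in χ_T), largest block size 3 (exponent in m_T), 3 blocks (geometric multiplicity). These force block sizes [3, 1, 1].

Jordan blocks: (-5, 3), (-5, 1), (-5, 1)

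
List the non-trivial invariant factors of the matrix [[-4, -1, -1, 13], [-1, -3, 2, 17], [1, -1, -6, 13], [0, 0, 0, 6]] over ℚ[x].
The Jordan structure of A has elementary divisors (x + 5), (x + 4)^2, (x - 6). Arranging the block sizes at each eigenvalue in decreasing order and taking row products gives the invariant factors.

Invariant factors (smallest first, each dividing the next): (x - 6)(x + 4)^2(x + 5).

Check: the last factor (x - 6)(x + 4)^2(x + 5) is the minimal polynomial, and the product (x - 6)(x + 4)^2(x + 5) is the characteristic polynomial.

(x - 6)(x + 4)^2(x + 5)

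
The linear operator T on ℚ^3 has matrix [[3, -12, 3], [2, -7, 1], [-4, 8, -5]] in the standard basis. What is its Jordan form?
J = [[-3, 1, 0], [0, -3, 0], [0, 0, -3]]

The characteristic polynomial is det(xI - A) = (x + 3)^3, so the eigenvalues are -3 (algebraic multiplicity 3).

For λ = -3: rank(A + 3I) = 1, rank((A + 3I)^2) = 0. The eigenspace has dimension 3 - 1 = 2, so there are 2 Jordan blocks; the rank sequence gives block sizes [2, 1].

Assembling the blocks gives the Jordan form J above.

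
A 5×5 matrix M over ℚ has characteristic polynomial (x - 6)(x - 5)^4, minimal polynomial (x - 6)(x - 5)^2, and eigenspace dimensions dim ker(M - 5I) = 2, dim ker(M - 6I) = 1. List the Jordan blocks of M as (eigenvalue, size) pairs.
λ = 5: algebraic multiplicity 4 (exponent in χ_M), largest block size 2 (exponent in m_M), 2 blocks (geometric multiplicity). These force block sizes [2, 2].
λ = 6: algebraic multiplicity 1 (exponent in χ_M), largest block size 1 (exponent in m_M), 1 block (geometric multiplicity). This forces block sizes [1].

Jordan blocks: (5, 2), (5, 2), (6, 1)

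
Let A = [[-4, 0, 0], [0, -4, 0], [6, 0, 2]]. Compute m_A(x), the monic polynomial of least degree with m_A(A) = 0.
The characteristic polynomial factors as (x - 2)(x + 4)^2. The minimal polynomial is ∏(x - λ)^{k_λ} where k_λ is the size of the largest Jordan block at λ.

For λ = -4: rank(A + 4I) = 1, and the largest Jordan block has size 1 (the smallest k with rank((A + 4I)^k) = rank((A + 4I)^(k+1))).
For λ = 2: rank(A - 2I) = 2, and the largest Jordan block has size 1 (the smallest k with rank((A - 2I)^k) = rank((A - 2I)^(k+1))).

So m_A(x) = (x - 2)(x + 4).

m_A(x) = (x - 2)(x + 4)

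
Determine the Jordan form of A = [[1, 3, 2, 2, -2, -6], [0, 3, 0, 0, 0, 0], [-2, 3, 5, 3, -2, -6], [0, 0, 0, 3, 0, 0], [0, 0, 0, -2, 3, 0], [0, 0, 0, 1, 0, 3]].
J = [[3, 1, 0, 0, 0, 0], [0, 3, 0, 0, 0, 0], [0, 0, 3, 1, 0, 0], [0, 0, 0, 3, 0, 0], [0, 0, 0, 0, 3, 0], [0, 0, 0, 0, 0, 3]]

The characteristic polynomial is det(xI - A) = (x - 3)^6, so the eigenvalues are 3 (algebraic multiplicity 6).

For λ = 3: rank(A - 3I) = 2, rank((A - 3I)^2) = 0. The eigenspace has dimension 6 - 2 = 4, so there are 4 Jordan blocks; the rank sequence gives block sizes [2, 2, 1, 1].

Assembling the blocks gives the Jordan form J above.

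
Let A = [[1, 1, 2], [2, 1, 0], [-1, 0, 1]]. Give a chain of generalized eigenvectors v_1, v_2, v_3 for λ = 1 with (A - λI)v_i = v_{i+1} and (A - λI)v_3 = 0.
v_1 = [[-1, -1, 1]]^T, v_2 = [[1, -2, 1]]^T, v_3 = [[0, 2, -1]]^T

We seek v_1 ∈ ker((A - I)^3) \ ker((A - I)^2), then set v_{i+1} = (A - I) v_i.

One such chain is v_1 = [[-1, -1, 1]]^T, v_2 = [[1, -2, 1]]^T, v_3 = [[0, 2, -1]]^T. Check: (A - I) v_3 = [[0, 0, 0]]^T = 0.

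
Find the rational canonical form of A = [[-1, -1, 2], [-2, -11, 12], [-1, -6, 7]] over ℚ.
The invariant factors of A (the non-unit diagonal entries of the Smith normal form of xI - A over ℚ[x]) are (x - 1)(x + 1)(x + 5), each dividing the next. The characteristic polynomial is their product, (x - 1)(x + 1)(x + 5).

The rational canonical form is the block-diagonal matrix of companion matrices C(f_i):
R = [[0, 0, 5], [1, 0, 1], [0, 1, -5]].

R = [[0, 0, 5], [1, 0, 1], [0, 1, -5]]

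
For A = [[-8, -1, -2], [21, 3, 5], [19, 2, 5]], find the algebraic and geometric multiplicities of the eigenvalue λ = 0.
The characteristic polynomial is x^3, so the factor x appears with exponent 3: the algebraic multiplicity is 3.

rank(A) = 2, so the eigenspace has dimension 3 - 2 = 1: the geometric multiplicity is 1.

Since 1 < 3, A is not diagonalizable.

algebraic multiplicity 3, geometric multiplicity 1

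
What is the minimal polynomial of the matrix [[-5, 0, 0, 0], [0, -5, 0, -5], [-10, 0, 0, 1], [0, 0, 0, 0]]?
The characteristic polynomial factors as x^2(x + 5)^2. The minimal polynomial is ∏(x - λ)^{k_λ} where k_λ is the size of the largest Jordan block at λ.

For λ = -5: rank(A + 5I) = 2, and the largest Jordan block has size 1 (the smallest k with rank((A + 5I)^k) = rank((A + 5I)^(k+1))).
For λ = 0: rank(A) = 3, and the largest Jordan block has size 2 (the smallest k with rank(A^k) = rank(A^(k+1))).

So m_A(x) = x^2(x + 5).

m_A(x) = x^2(x + 5)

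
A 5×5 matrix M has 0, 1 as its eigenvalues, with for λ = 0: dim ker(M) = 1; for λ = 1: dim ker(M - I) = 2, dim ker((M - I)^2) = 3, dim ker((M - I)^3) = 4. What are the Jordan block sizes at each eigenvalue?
Jordan blocks: (0, 1), (1, 3), (1, 1)

λ = 0: successive nullity increments [1] count blocks of size ≥ k; block sizes are [1].
λ = 1: successive nullity increments [2, 1, 1] count blocks of size ≥ k; block sizes are [3, 1].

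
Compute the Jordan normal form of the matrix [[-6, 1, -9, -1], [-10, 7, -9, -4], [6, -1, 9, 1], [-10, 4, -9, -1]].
J = [[0, 0, 0, 0], [0, 3, 1, 0], [0, 0, 3, 1], [0, 0, 0, 3]]

The characteristic polynomial is det(xI - A) = x(x - 3)^3, so the eigenvalues are 0 (algebraic multiplicity 1), 3 (algebraic multiplicity 3).

For λ = 0: algebraic multiplicity 1 gives one 1×1 block.

For λ = 3: rank(A - 3I) = 3, rank((A - 3I)^2) = 2, rank((A - 3I)^3) = 1. The eigenspace has dimension 4 - 3 = 1, so there is 1 Jordan block; the rank sequence gives block sizes [3].

Assembling the blocks gives the Jordan form J above.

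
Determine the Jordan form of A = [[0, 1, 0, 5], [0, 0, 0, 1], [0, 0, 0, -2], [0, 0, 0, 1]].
J = [[0, 1, 0, 0], [0, 0, 0, 0], [0, 0, 0, 0], [0, 0, 0, 1]]

The characteristic polynomial is det(xI - A) = x^3(x - 1), so the eigenvalues are 0 (algebraic multiplicity 3), 1 (algebraic multiplicity 1).

For λ = 0: rank(A) = 2, rank(A^2) = 1. The eigenspace has dimension 4 - 2 = 2, so there are 2 Jordan blocks; the rank sequence gives block sizes [2, 1].

For λ = 1: algebraic multiplicity 1 gives one 1×1 block.

Assembling the blocks gives the Jordan form J above.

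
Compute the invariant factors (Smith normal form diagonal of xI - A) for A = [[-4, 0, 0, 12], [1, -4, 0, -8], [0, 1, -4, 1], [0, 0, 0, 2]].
The Jordan structure of A has elementary divisors (x + 4)^3, (x - 2). Arranging the block sizes at each eigenvalue in decreasing order and taking row products gives the invariant factors.

Invariant factors (smallest first, each dividing the next): (x - 2)(x + 4)^3.

Check: the last factor (x - 2)(x + 4)^3 is the minimal polynomial, and the product (x - 2)(x + 4)^3 is the characteristic polynomial.

(x - 2)(x + 4)^3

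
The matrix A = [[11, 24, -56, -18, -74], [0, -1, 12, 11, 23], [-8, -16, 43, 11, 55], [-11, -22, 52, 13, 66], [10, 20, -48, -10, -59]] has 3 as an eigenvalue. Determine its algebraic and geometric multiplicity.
algebraic multiplicity 3, geometric multiplicity 1

The characteristic polynomial is (x - 3)^3(x + 1)^2, so the factor x - 3 appears with exponent 3: the algebraic multiplicity is 3.

rank(A - 3I) = 4, so the eigenspace has dimension 5 - 4 = 1: the geometric multiplicity is 1.

Since 1 < 3, A is not diagonalizable.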